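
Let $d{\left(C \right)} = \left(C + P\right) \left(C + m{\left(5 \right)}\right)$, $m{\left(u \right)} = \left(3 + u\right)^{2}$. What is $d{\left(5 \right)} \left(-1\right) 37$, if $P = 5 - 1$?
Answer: $-22977$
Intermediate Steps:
$P = 4$
$d{\left(C \right)} = \left(4 + C\right) \left(64 + C\right)$ ($d{\left(C \right)} = \left(C + 4\right) \left(C + \left(3 + 5\right)^{2}\right) = \left(4 + C\right) \left(C + 8^{2}\right) = \left(4 + C\right) \left(C + 64\right) = \left(4 + C\right) \left(64 + C\right)$)
$d{\left(5 \right)} \left(-1\right) 37 = \left(256 + 5^{2} + 68 \cdot 5\right) \left(-1\right) 37 = \left(256 + 25 + 340\right) \left(-1\right) 37 = 621 \left(-1\right) 37 = \left(-621\right) 37 = -22977$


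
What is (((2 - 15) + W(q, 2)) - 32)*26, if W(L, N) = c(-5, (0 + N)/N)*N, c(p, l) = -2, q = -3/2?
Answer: -1274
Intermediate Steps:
q = -3/2 (q = -3*½ = -3/2 ≈ -1.5000)
W(L, N) = -2*N
(((2 - 15) + W(q, 2)) - 32)*26 = (((2 - 15) - 2*2) - 32)*26 = ((-13 - 4) - 32)*26 = (-17 - 32)*26 = -49*26 = -1274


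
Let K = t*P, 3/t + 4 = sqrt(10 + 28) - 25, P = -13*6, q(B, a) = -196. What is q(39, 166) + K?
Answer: -150602/803 + 234*sqrt(38)/803 ≈ -185.75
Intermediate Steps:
P = -78
t = 3/(-29 + sqrt(38)) (t = 3/(-4 + (sqrt(10 + 28) - 25)) = 3/(-4 + (sqrt(38) - 25)) = 3/(-4 + (-25 + sqrt(38))) = 3/(-29 + sqrt(38)) ≈ -0.13137)
K = 6786/803 + 234*sqrt(38)/803 (K = (-87/803 - 3*sqrt(38)/803)*(-78) = 6786/803 + 234*sqrt(38)/803 ≈ 10.247)
q(39, 166) + K = -196 + (6786/803 + 234*sqrt(38)/803) = -150602/803 + 234*sqrt(38)/803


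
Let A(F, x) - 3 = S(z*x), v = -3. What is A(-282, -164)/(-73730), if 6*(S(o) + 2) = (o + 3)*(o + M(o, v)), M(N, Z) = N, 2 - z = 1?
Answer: -26407/221190 ≈ -0.11939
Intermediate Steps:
z = 1 (z = 2 - 1*1 = 2 - 1 = 1)
S(o) = -2 + o*(3 + o)/3 (S(o) = -2 + ((o + 3)*(o + o))/6 = -2 + ((3 + o)*(2*o))/6 = -2 + (2*o*(3 + o))/6 = -2 + o*(3 + o)/3)
A(F, x) = 1 + x + x²/3 (A(F, x) = 3 + (-2 + 1*x + (1*x)²/3) = 3 + (-2 + x + x²/3) = 1 + x + x²/3)
A(-282, -164)/(-73730) = (1 - 164 + (⅓)*(-164)²)/(-73730) = (1 - 164 + (⅓)*26896)*(-1/73730) = (1 - 164 + 26896/3)*(-1/73730) = (26407/3)*(-1/73730) = -26407/221190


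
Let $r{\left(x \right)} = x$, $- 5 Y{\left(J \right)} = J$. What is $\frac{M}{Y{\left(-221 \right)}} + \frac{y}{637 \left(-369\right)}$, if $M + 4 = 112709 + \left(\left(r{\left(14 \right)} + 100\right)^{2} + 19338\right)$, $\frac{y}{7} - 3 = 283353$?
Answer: $\frac{207595737}{63427} \approx 3273.0$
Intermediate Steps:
$Y{\left(J \right)} = - \frac{J}{5}$
$y = 1983492$ ($y = 21 + 7 \cdot 283353 = 21 + 1983471 = 1983492$)
$M = 145039$ ($M = -4 + \left(112709 + \left(\left(14 + 100\right)^{2} + 19338\right)\right) = -4 + \left(112709 + \left(114^{2} + 19338\right)\right) = -4 + \left(112709 + \left(12996 + 19338\right)\right) = -4 + \left(112709 + 32334\right) = -4 + 145043 = 145039$)
$\frac{M}{Y{\left(-221 \right)}} + \frac{y}{637 \left(-369\right)} = \frac{145039}{\left(- \frac{1}{5}\right) \left(-221\right)} + \frac{1983492}{637 \left(-369\right)} = \frac{145039}{\frac{221}{5}} + \frac{1983492}{-235053} = 145039 \cdot \frac{5}{221} + 1983492 \left(- \frac{1}{235053}\right) = \frac{725195}{221} - \frac{31484}{3731} = \frac{207595737}{63427}$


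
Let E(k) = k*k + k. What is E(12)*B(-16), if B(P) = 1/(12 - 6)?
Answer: 26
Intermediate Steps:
B(P) = 1/6
E(k) = k + k**2 (E(k) = k**2 + k = k + k**2)
E(12)*B(-16) = (12*(1 + 12))*(1/6) = (12*13)*(1/6) = 156*(1/6) = 26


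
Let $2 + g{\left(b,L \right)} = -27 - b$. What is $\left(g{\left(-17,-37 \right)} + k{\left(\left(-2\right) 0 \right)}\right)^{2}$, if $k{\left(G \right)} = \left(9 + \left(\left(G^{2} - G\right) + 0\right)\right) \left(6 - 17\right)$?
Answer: $12321$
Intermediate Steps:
$g{\left(b,L \right)} = -29 - b$ ($g{\left(b,L \right)} = -2 - \left(27 + b\right) = -29 - b$)
$k{\left(G \right)} = -99 - 11 G^{2} + 11 G$ ($k{\left(G \right)} = \left(9 + \left(G^{2} - G\right)\right) \left(-11\right) = \left(9 + G^{2} - G\right) \left(-11\right) = -99 - 11 G^{2} + 11 G$)
$\left(g{\left(-17,-37 \right)} + k{\left(\left(-2\right) 0 \right)}\right)^{2} = \left(\left(-29 - -17\right) - \left(99 + 0 - \left(-22\right) 0\right)\right)^{2} = \left(\left(-29 + 17\right) - \left(99 + 11 \cdot 0^{2}\right)\right)^{2} = \left(-12 - 99\right)^{2} = \left(-111\right)^{2} = 12321$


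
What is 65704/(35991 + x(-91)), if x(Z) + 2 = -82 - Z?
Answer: 32852/17999 ≈ 1.8252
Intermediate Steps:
x(Z) = -84 - Z (x(Z) = -2 + (-82 - Z) = -84 - Z)
65704/(35991 + x(-91)) = 65704/(35991 + (-84 - 1*(-91))) = 65704/(35991 + (-84 + 91)) = 65704/(35991 + 7) = 65704/35998 = 65704*(1/35998) = 32852/17999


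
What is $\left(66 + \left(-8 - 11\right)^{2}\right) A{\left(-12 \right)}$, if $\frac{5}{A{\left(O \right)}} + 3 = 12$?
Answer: $\frac{2135}{9} \approx 237.22$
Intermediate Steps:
$A{\left(O \right)} = \frac{5}{9}$ ($A{\left(O \right)} = \frac{5}{-3 + 12} = \frac{5}{9}$)
$\left(66 + \left(-8 - 11\right)^{2}\right) A{\left(-12 \right)} = \left(66 + \left(-8 - 11\right)^{2}\right) \frac{5}{9} = \left(66 + \left(-19\right)^{2}\right) \frac{5}{9} = \left(66 + 361\right) \frac{5}{9} = 427 \cdot \frac{5}{9} = \frac{2135}{9}$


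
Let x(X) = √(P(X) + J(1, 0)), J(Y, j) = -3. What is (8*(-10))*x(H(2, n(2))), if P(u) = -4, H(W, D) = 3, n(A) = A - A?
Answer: -80*I*√7 ≈ -211.66*I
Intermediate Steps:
n(A) = 0
x(X) = I*√7 (x(X) = √(-4 - 3) = √(-7) = I*√7)
(8*(-10))*x(H(2, n(2))) = (8*(-10))*(I*√7) = -80*I*√7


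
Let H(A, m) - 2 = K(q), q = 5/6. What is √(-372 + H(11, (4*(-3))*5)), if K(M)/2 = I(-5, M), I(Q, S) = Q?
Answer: 2*I*√95 ≈ 19.494*I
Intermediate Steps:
q = ⅚ (q = 5*(⅙) = ⅚ ≈ 0.83333)
K(M) = -10 (K(M) = 2*(-5) = -10)
H(A, m) = -8 (H(A, m) = 2 - 10 = -8)
√(-372 + H(11, (4*(-3))*5)) = √(-372 - 8) = √(-380) = 2*I*√95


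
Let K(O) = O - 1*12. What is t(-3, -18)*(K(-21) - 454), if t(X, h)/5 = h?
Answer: 43830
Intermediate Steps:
t(X, h) = 5*h
K(O) = -12 + O (K(O) = O - 12 = -12 + O)
t(-3, -18)*(K(-21) - 454) = (5*(-18))*((-12 - 21) - 454) = -90*(-33 - 454) = -90*(-487) = 43830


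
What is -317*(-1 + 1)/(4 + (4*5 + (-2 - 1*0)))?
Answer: 0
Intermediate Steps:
-317*(-1 + 1)/(4 + (4*5 + (-2 - 1*0))) = -0/(4 + (20 + (-2 + 0))) = -0/(4 + (20 - 2)) = -0/(4 + 18) = -0/22 = -317*0 = 0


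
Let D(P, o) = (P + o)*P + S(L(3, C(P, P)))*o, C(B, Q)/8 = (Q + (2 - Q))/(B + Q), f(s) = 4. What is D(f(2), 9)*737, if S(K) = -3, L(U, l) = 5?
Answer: 18425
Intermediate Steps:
C(B, Q) = 16/(B + Q) (C(B, Q) = 8*((Q + (2 - Q))/(B + Q)) = 8*(2/(B + Q)) = 16/(B + Q))
D(P, o) = -3*o + P*(P + o) (D(P, o) = (P + o)*P - 3*o = P*(P + o) - 3*o = -3*o + P*(P + o))
D(f(2), 9)*737 = (4² - 3*9 + 4*9)*737 = (16 - 27 + 36)*737 = 25*737 = 18425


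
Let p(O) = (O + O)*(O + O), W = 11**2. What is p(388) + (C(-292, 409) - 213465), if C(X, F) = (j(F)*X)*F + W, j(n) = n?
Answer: -48457220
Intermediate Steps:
W = 121
C(X, F) = 121 + X*F**2 (C(X, F) = (F*X)*F + 121 = X*F**2 + 121 = 121 + X*F**2)
p(O) = 4*O**2 (p(O) = (2*O)*(2*O) = 4*O**2)
p(388) + (C(-292, 409) - 213465) = 4*388**2 + ((121 - 292*409**2) - 213465) = 4*150544 + ((121 - 292*167281) - 213465) = 602176 + ((121 - 48846052) - 213465) = 602176 + (-48845931 - 213465) = 602176 - 49059396 = -48457220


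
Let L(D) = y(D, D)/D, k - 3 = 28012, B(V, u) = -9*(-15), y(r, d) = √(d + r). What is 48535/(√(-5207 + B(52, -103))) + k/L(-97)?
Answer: 5*I*(-9707*√317 + 3552302*√194)/1268 ≈ 1.9442e+5*I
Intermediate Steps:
B(V, u) = 135
k = 28015 (k = 3 + 28012 = 28015)
L(D) = √2/√D (L(D) = √(D + D)/D = √(2*D)/D = (√2*√D)/D = √2/√D)
48535/(√(-5207 + B(52, -103))) + k/L(-97) = 48535/(√(-5207 + 135)) + 28015/((√2/√(-97))) = 48535/(√(-5072)) + 28015/((√2*(-I*√97/97))) = 48535/((4*I*√317)) + 28015/((-I*√194/97)) = 48535*(-I*√317/1268) + 28015*(I*√194/2) = -48535*I*√317/1268 + 28015*I*√194/2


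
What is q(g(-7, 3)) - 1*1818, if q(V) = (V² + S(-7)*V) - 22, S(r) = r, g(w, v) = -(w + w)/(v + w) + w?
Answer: -6625/4 ≈ -1656.3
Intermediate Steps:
g(w, v) = w - 2*w/(v + w) (g(w, v) = -2*w/(v + w) + w = w - 2*w/(v + w))
q(V) = -22 + V² - 7*V (q(V) = (V² - 7*V) - 22 = -22 + V² - 7*V)
q(g(-7, 3)) - 1*1818 = (-22 + (-7*(-2 + 3 - 7)/(3 - 7))² - (-49)*(-2 + 3 - 7)/(3 - 7)) - 1*1818 = (-22 + (-7*(-6)/(-4))² - (-49)*(-6)/(-4)) - 1818 = (-22 + (-7*(-¼)*(-6))² - (-49)*(-1)*(-6)/4) - 1818 = (-22 + (-21/2)² - 7*(-21/2)) - 1818 = (-22 + 441/4 + 147/2) - 1818 = 647/4 - 1818 = -6625/4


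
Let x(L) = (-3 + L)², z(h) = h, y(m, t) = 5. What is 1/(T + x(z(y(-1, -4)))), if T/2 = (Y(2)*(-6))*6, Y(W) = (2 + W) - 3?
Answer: -1/68 ≈ -0.014706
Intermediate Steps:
Y(W) = -1 + W
T = -72 (T = 2*(((-1 + 2)*(-6))*6) = 2*((1*(-6))*6) = 2*(-6*6) = 2*(-36) = -72)
1/(T + x(z(y(-1, -4)))) = 1/(-72 + (-3 + 5)²) = 1/(-72 + 2²) = 1/(-72 + 4) = 1/(-68) = -1/68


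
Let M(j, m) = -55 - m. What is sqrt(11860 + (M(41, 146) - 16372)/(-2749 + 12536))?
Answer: sqrt(1135852276389)/9787 ≈ 108.90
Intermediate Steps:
sqrt(11860 + (M(41, 146) - 16372)/(-2749 + 12536)) = sqrt(11860 + ((-55 - 1*146) - 16372)/(-2749 + 12536)) = sqrt(11860 + ((-55 - 146) - 16372)/9787) = sqrt(11860 + (-201 - 16372)*(1/9787)) = sqrt(11860 - 16573*1/9787) = sqrt(11860 - 16573/9787) = sqrt(116057247/9787) = sqrt(1135852276389)/9787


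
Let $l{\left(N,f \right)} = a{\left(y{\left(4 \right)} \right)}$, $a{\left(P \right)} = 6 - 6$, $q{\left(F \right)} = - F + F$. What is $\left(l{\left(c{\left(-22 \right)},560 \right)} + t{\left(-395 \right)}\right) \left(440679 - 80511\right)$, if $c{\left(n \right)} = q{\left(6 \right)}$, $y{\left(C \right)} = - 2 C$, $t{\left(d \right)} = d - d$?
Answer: $0$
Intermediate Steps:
$t{\left(d \right)} = 0$
$q{\left(F \right)} = 0$
$c{\left(n \right)} = 0$
$a{\left(P \right)} = 0$
$l{\left(N,f \right)} = 0$
$\left(l{\left(c{\left(-22 \right)},560 \right)} + t{\left(-395 \right)}\right) \left(440679 - 80511\right) = \left(0 + 0\right) \left(440679 - 80511\right) = 0 \cdot 360168 = 0$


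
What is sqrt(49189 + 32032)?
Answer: sqrt(81221) ≈ 284.99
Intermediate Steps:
sqrt(49189 + 32032) = sqrt(81221)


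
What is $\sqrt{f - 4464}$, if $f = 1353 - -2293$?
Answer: $i \sqrt{818} \approx 28.601 i$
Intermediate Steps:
$f = 3646$ ($f = 1353 + 2293 = 3646$)
$\sqrt{f - 4464} = \sqrt{3646 - 4464} = \sqrt{-818} = i \sqrt{818}$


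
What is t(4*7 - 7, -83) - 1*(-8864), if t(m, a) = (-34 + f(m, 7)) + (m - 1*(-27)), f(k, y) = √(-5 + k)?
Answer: 8882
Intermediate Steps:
t(m, a) = -7 + m + √(-5 + m) (t(m, a) = (-34 + √(-5 + m)) + (m - 1*(-27)) = (-34 + √(-5 + m)) + (m + 27) = (-34 + √(-5 + m)) + (27 + m) = -7 + m + √(-5 + m))
t(4*7 - 7, -83) - 1*(-8864) = (-7 + (4*7 - 7) + √(-5 + (4*7 - 7))) - 1*(-8864) = (-7 + (28 - 7) + √(-5 + (28 - 7))) + 8864 = (-7 + 21 + √(-5 + 21)) + 8864 = (-7 + 21 + √16) + 8864 = (-7 + 21 + 4) + 8864 = 18 + 8864 = 8882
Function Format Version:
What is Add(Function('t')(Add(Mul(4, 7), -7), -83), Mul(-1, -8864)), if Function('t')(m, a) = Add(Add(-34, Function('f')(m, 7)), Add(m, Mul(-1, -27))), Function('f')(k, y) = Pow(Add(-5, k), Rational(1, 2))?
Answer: 8882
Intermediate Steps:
Function('t')(m, a) = Add(-7, m, Pow(Add(-5, m), Rational(1, 2))) (Function('t')(m, a) = Add(Add(-34, Pow(Add(-5, m), Rational(1, 2))), Add(m, Mul(-1, -27))) = Add(Add(-34, Pow(Add(-5, m), Rational(1, 2))), Add(m, 27)) = Add(Add(-34, Pow(Add(-5, m), Rational(1, 2))), Add(27, m)) = Add(-7, m, Pow(Add(-5, m), Rational(1, 2))))
Add(Function('t')(Add(Mul(4, 7), -7), -83), Mul(-1, -8864)) = Add(Add(-7, Add(Mul(4, 7), -7), Pow(Add(-5, Add(Mul(4, 7), -7)), Rational(1, 2))), Mul(-1, -8864)) = Add(Add(-7, Add(28, -7), Pow(Add(-5, Add(28, -7)), Rational(1, 2))), 8864) = Add(Add(-7, 21, Pow(Add(-5, 21), Rational(1, 2))), 8864) = Add(Add(-7, 21, Pow(16, Rational(1, 2))), 8864) = Add(Add(-7, 21, 4), 8864) = Add(18, 8864) = 8882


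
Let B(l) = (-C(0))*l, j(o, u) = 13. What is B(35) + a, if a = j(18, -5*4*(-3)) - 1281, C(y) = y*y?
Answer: -1268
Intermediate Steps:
C(y) = y**2
B(l) = 0 (B(l) = (-1*0**2)*l = (-1*0)*l = 0*l = 0)
a = -1268 (a = 13 - 1281 = -1268)
B(35) + a = 0 - 1268 = -1268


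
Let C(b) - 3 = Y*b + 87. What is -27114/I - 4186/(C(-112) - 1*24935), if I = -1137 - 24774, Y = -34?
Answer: 226286888/181696569 ≈ 1.2454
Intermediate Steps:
I = -25911
C(b) = 90 - 34*b (C(b) = 3 + (-34*b + 87) = 3 + (87 - 34*b) = 90 - 34*b)
-27114/I - 4186/(C(-112) - 1*24935) = -27114/(-25911) - 4186/((90 - 34*(-112)) - 1*24935) = -27114*(-1/25911) - 4186/((90 + 3808) - 24935) = 9038/8637 - 4186/(3898 - 24935) = 9038/8637 - 4186/(-21037) = 9038/8637 - 4186*(-1/21037) = 9038/8637 + 4186/21037 = 226286888/181696569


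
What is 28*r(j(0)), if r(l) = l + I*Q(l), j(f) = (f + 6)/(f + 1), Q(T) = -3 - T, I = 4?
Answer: -840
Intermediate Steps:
j(f) = (6 + f)/(1 + f)
r(l) = -12 - 3*l (r(l) = l + 4*(-3 - l) = l + (-12 - 4*l) = -12 - 3*l)
28*r(j(0)) = 28*(-12 - 3*(6 + 0)/(1 + 0)) = 28*(-12 - 3*6/1) = 28*(-12 - 3*6) = 28*(-12 - 18) = 28*(-30) = -840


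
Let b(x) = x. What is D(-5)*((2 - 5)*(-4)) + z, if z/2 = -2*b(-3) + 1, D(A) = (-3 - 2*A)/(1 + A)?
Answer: -7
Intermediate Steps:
D(A) = (-3 - 2*A)/(1 + A)
z = 14 (z = 2*(-2*(-3) + 1) = 2*(6 + 1) = 2*7 = 14)
D(-5)*((2 - 5)*(-4)) + z = ((-3 - 2*(-5))/(1 - 5))*((2 - 5)*(-4)) + 14 = ((-3 + 10)/(-4))*(-3*(-4)) + 14 = -1/4*7*12 + 14 = -7/4*12 + 14 = -21 + 14 = -7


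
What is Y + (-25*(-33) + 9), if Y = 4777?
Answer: 5611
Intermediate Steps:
Y + (-25*(-33) + 9) = 4777 + (-25*(-33) + 9) = 4777 + (825 + 9) = 4777 + 834 = 5611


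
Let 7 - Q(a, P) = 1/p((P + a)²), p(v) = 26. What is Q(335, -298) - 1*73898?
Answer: -1921167/26 ≈ -73891.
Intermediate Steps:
Q(a, P) = 181/26 (Q(a, P) = 7 - 1/26 = 181/26)
Q(335, -298) - 1*73898 = 181/26 - 1*73898 = 181/26 - 73898 = -1921167/26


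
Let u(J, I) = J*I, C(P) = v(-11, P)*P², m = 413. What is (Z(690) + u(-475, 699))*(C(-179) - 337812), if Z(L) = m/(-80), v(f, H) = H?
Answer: 161317545073363/80 ≈ 2.0165e+12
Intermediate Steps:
Z(L) = -413/80 (Z(L) = 413/(-80) = 413*(-1/80) = -413/80)
C(P) = P³ (C(P) = P*P² = P³)
u(J, I) = I*J
(Z(690) + u(-475, 699))*(C(-179) - 337812) = (-413/80 + 699*(-475))*((-179)³ - 337812) = (-413/80 - 332025)*(-5735339 - 337812) = -26562413/80*(-6073151) = 161317545073363/80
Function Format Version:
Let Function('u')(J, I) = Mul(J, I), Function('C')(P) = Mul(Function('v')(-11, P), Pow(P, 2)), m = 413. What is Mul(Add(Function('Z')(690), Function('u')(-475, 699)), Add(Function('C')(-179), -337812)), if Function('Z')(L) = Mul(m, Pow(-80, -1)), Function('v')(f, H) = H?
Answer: Rational(161317545073363, 80) ≈ 2.0165e+12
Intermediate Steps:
Function('Z')(L) = Rational(-413, 80) (Function('Z')(L) = Mul(413, Pow(-80, -1)) = Mul(413, Rational(-1, 80)) = Rational(-413, 80))
Function('C')(P) = Pow(P, 3) (Function('C')(P) = Mul(P, Pow(P, 2)) = Pow(P, 3))
Function('u')(J, I) = Mul(I, J)
Mul(Add(Function('Z')(690), Function('u')(-475, 699)), Add(Function('C')(-179), -337812)) = Mul(Add(Rational(-413, 80), Mul(699, -475)), Add(Pow(-179, 3), -337812)) = Mul(Add(Rational(-413, 80), -332025), Add(-5735339, -337812)) = Mul(Rational(-26562413, 80), -6073151) = Rational(161317545073363, 80)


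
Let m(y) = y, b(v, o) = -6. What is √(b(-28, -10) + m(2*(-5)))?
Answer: 4*I ≈ 4.0*I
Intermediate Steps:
√(b(-28, -10) + m(2*(-5))) = √(-6 + 2*(-5)) = √(-6 - 10) = √(-16) = 4*I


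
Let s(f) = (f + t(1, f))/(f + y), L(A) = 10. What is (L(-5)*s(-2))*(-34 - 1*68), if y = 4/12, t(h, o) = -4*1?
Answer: -3672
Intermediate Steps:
t(h, o) = -4
y = ⅓ (y = 4*(1/12) = ⅓ ≈ 0.33333)
s(f) = (-4 + f)/(⅓ + f) (s(f) = (f - 4)/(f + ⅓) = (-4 + f)/(⅓ + f))
(L(-5)*s(-2))*(-34 - 1*68) = (10*(3*(-4 - 2)/(1 + 3*(-2))))*(-34 - 1*68) = (10*(3*(-6)/(1 - 6)))*(-34 - 68) = (10*(3*(-6)/(-5)))*(-102) = (10*(3*(-⅕)*(-6)))*(-102) = (10*(18/5))*(-102) = 36*(-102) = -3672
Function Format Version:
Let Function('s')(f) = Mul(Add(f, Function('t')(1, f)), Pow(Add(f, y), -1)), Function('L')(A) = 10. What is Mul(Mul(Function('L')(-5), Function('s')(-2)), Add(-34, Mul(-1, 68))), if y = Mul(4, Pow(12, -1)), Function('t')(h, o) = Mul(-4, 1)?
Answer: -3672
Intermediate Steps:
Function('t')(h, o) = -4
y = Rational(1, 3) (y = Mul(4, Rational(1, 12)) = Rational(1, 3) ≈ 0.33333)
Function('s')(f) = Mul(Pow(Add(Rational(1, 3), f), -1), Add(-4, f)) (Function('s')(f) = Mul(Add(f, -4), Pow(Add(f, Rational(1, 3)), -1)) = Mul(Add(-4, f), Pow(Add(Rational(1, 3), f), -1)) = Mul(Pow(Add(Rational(1, 3), f), -1), Add(-4, f)))
Mul(Mul(Function('L')(-5), Function('s')(-2)), Add(-34, Mul(-1, 68))) = Mul(Mul(10, Mul(3, Pow(Add(1, Mul(3, -2)), -1), Add(-4, -2))), Add(-34, Mul(-1, 68))) = Mul(Mul(10, Mul(3, Pow(Add(1, -6), -1), -6)), Add(-34, -68)) = Mul(Mul(10, Mul(3, Pow(-5, -1), -6)), -102) = Mul(Mul(10, Mul(3, Rational(-1, 5), -6)), -102) = Mul(Mul(10, Rational(18, 5)), -102) = Mul(36, -102) = -3672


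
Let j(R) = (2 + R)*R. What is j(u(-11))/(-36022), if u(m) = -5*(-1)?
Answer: -5/5146 ≈ -0.00097163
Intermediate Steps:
u(m) = 5
j(R) = R*(2 + R)
j(u(-11))/(-36022) = (5*(2 + 5))/(-36022) = (5*7)*(-1/36022) = 35*(-1/36022) = -5/5146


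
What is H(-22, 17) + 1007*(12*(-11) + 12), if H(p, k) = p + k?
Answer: -120845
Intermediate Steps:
H(p, k) = k + p
H(-22, 17) + 1007*(12*(-11) + 12) = (17 - 22) + 1007*(12*(-11) + 12) = -5 + 1007*(-132 + 12) = -5 + 1007*(-120) = -5 - 120840 = -120845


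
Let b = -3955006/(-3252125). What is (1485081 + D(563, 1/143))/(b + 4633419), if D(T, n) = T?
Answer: 4831499993500/15068461720381 ≈ 0.32064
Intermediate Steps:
b = 3955006/3252125 (b = -3955006*(-1/3252125) = 3955006/3252125 ≈ 1.2161)
(1485081 + D(563, 1/143))/(b + 4633419) = (1485081 + 563)/(3955006/3252125 + 4633419) = 1485644/(15068461720381/3252125) = 1485644*(3252125/15068461720381) = 4831499993500/15068461720381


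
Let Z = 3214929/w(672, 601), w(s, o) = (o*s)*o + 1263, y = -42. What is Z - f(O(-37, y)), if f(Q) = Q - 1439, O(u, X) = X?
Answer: 119827959688/80909445 ≈ 1481.0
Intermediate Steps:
w(s, o) = 1263 + s*o² (w(s, o) = s*o² + 1263 = 1263 + s*o²)
f(Q) = -1439 + Q
Z = 1071643/80909445 (Z = 3214929/(1263 + 672*601²) = 3214929/(1263 + 672*361201) = 3214929/(1263 + 242727072) = 3214929/242728335 = 3214929*(1/242728335) = 1071643/80909445 ≈ 0.013245)
Z - f(O(-37, y)) = 1071643/80909445 - (-1439 - 42) = 1071643/80909445 - 1*(-1481) = 1071643/80909445 + 1481 = 119827959688/80909445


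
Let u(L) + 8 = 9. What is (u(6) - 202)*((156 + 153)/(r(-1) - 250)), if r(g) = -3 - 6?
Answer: 62109/259 ≈ 239.80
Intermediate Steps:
r(g) = -9
u(L) = 1 (u(L) = -8 + 9 = 1)
(u(6) - 202)*((156 + 153)/(r(-1) - 250)) = (1 - 202)*((156 + 153)/(-9 - 250)) = -62109/(-259) = -62109*(-1)/259 = -201*(-309/259) = 62109/259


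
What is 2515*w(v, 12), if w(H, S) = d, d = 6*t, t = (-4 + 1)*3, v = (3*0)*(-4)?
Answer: -135810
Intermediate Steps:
v = 0 (v = 0*(-4) = 0)
t = -9 (t = -3*3 = -9)
d = -54 (d = 6*(-9) = -54)
w(H, S) = -54
2515*w(v, 12) = 2515*(-54) = -135810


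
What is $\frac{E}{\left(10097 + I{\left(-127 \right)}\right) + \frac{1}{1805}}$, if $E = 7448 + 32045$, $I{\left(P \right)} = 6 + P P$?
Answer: $\frac{71284865}{47348761} \approx 1.5055$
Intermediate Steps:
$I{\left(P \right)} = 6 + P^{2}$
$E = 39493$
$\frac{E}{\left(10097 + I{\left(-127 \right)}\right) + \frac{1}{1805}} = \frac{39493}{\left(10097 + \left(6 + \left(-127\right)^{2}\right)\right) + \frac{1}{1805}} = \frac{39493}{\left(10097 + \left(6 + 16129\right)\right) + \frac{1}{1805}} = \frac{39493}{\left(10097 + 16135\right) + \frac{1}{1805}} = \frac{39493}{26232 + \frac{1}{1805}} = \frac{39493}{\frac{47348761}{1805}} = 39493 \cdot \frac{1805}{47348761} = \frac{71284865}{47348761}$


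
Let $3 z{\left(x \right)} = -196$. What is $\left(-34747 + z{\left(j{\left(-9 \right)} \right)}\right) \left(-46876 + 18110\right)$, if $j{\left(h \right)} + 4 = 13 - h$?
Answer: $\frac{3004234742}{3} \approx 1.0014 \cdot 10^{9}$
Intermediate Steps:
$j{\left(h \right)} = 9 - h$ ($j{\left(h \right)} = -4 - \left(-13 + h\right) = 9 - h$)
$z{\left(x \right)} = - \frac{196}{3}$ ($z{\left(x \right)} = \frac{1}{3} \left(-196\right) = - \frac{196}{3}$)
$\left(-34747 + z{\left(j{\left(-9 \right)} \right)}\right) \left(-46876 + 18110\right) = \left(-34747 - \frac{196}{3}\right) \left(-46876 + 18110\right) = \left(- \frac{104437}{3}\right) \left(-28766\right) = \frac{3004234742}{3}$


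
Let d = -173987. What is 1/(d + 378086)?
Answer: 1/204099 ≈ 4.8996e-6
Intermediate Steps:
1/(d + 378086) = 1/(-173987 + 378086) = 1/204099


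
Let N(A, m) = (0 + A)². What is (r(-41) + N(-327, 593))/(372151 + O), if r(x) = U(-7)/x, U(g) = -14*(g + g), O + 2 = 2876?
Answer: 4383893/15376025 ≈ 0.28511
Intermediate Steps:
N(A, m) = A²
O = 2874 (O = -2 + 2876 = 2874)
U(g) = -28*g
r(x) = 196/x (r(x) = (-28*(-7))/x = 196/x)
(r(-41) + N(-327, 593))/(372151 + O) = (196/(-41) + (-327)²)/(372151 + 2874) = (196*(-1/41) + 106929)/375025 = (-196/41 + 106929)*(1/375025) = (4383893/41)*(1/375025) = 4383893/15376025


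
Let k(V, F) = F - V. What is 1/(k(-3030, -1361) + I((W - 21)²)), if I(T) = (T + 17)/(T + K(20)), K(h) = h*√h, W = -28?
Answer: 9613906487/16055305349969 + 96720*√5/16055305349969 ≈ 0.00059881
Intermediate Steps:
K(h) = h^(3/2)
I(T) = (17 + T)/(T + 40*√5) (I(T) = (T + 17)/(T + 20^(3/2)) = (17 + T)/(T + 40*√5))
1/(k(-3030, -1361) + I((W - 21)²)) = 1/((-1361 - 1*(-3030)) + (17 + (-28 - 21)²)/((-28 - 21)² + 40*√5)) = 1/((-1361 + 3030) + (17 + (-49)²)/((-49)² + 40*√5)) = 1/(1669 + (17 + 2401)/(2401 + 40*√5)) = 1/(1669 + 2418/(2401 + 40*√5))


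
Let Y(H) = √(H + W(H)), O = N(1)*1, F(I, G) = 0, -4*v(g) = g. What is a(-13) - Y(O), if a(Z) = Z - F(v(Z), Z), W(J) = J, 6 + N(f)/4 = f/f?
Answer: -13 - 2*I*√10 ≈ -13.0 - 6.3246*I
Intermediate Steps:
v(g) = -g/4
N(f) = -20 (N(f) = -24 + 4*(f/f) = -24 + 4*1 = -24 + 4 = -20)
O = -20 (O = -20*1 = -20)
Y(H) = √2*√H (Y(H) = √(H + H) = √(2*H) = √2*√H)
a(Z) = Z (a(Z) = Z - 1*0 = Z + 0 = Z)
a(-13) - Y(O) = -13 - √2*√(-20) = -13 - √2*2*I*√5 = -13 - 2*I*√10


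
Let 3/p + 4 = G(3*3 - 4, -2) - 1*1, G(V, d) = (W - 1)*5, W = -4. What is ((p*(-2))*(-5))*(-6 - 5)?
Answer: 11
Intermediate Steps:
G(V, d) = -25 (G(V, d) = (-4 - 1)*5 = -5*5 = -25)
p = -1/10 (p = 3/(-4 + (-25 - 1*1)) = 3/(-4 + (-25 - 1)) = 3/(-4 - 26) = 3/(-30) = 3*(-1/30) = -1/10 ≈ -0.10000)
((p*(-2))*(-5))*(-6 - 5) = (-1/10*(-2)*(-5))*(-6 - 5) = ((1/5)*(-5))*(-11) = -1*(-11) = 11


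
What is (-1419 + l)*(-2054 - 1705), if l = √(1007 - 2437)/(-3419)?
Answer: 5334021 + 3759*I*√1430/3419 ≈ 5.334e+6 + 41.576*I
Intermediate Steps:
l = -I*√1430/3419 (l = √(-1430)*(-1/3419) = (I*√1430)*(-1/3419) = -I*√1430/3419 ≈ -0.01106*I)
(-1419 + l)*(-2054 - 1705) = (-1419 - I*√1430/3419)*(-2054 - 1705) = (-1419 - I*√1430/3419)*(-3759) = 5334021 + 3759*I*√1430/3419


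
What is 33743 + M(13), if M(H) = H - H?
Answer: 33743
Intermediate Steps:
M(H) = 0
33743 + M(13) = 33743 + 0 = 33743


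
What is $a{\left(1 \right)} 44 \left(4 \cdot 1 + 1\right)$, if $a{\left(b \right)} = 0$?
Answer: $0$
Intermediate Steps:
$a{\left(1 \right)} 44 \left(4 \cdot 1 + 1\right) = 0 \cdot 44 \left(4 \cdot 1 + 1\right) = 0 \left(4 + 1\right) = 0 \cdot 5 = 0$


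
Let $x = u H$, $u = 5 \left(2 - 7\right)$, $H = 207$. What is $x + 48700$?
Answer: $43525$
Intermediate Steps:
$u = -25$ ($u = 5 \left(-5\right) = -25$)
$x = -5175$ ($x = \left(-25\right) 207 = -5175$)
$x + 48700 = -5175 + 48700 = 43525$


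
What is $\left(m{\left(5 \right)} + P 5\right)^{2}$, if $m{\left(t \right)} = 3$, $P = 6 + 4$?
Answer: $2809$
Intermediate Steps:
$P = 10$
$\left(m{\left(5 \right)} + P 5\right)^{2} = \left(3 + 10 \cdot 5\right)^{2} = \left(3 + 50\right)^{2} = 53^{2} = 2809$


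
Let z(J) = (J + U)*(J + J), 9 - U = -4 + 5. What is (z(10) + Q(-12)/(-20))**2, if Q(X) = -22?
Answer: 13039321/100 ≈ 1.3039e+5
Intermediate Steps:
U = 8 (U = 9 - (-4 + 5) = 9 - 1*1 = 9 - 1 = 8)
z(J) = 2*J*(8 + J) (z(J) = (J + 8)*(J + J) = (8 + J)*(2*J) = 2*J*(8 + J))
(z(10) + Q(-12)/(-20))**2 = (2*10*(8 + 10) - 22/(-20))**2 = (2*10*18 - 22*(-1/20))**2 = (360 + 11/10)**2 = (3611/10)**2 = 13039321/100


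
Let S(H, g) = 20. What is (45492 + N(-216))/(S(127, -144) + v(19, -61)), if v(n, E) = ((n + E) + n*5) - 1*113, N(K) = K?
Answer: -11319/10 ≈ -1131.9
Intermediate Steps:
v(n, E) = -113 + E + 6*n (v(n, E) = ((E + n) + 5*n) - 113 = (E + 6*n) - 113 = -113 + E + 6*n)
(45492 + N(-216))/(S(127, -144) + v(19, -61)) = (45492 - 216)/(20 + (-113 - 61 + 6*19)) = 45276/(20 + (-113 - 61 + 114)) = 45276/(20 - 60) = 45276/(-40) = 45276*(-1/40) = -11319/10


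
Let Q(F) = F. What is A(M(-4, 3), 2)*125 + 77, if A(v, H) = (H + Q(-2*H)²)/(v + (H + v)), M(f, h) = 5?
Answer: 529/2 ≈ 264.50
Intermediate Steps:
A(v, H) = (H + 4*H²)/(H + 2*v) (A(v, H) = (H + (-2*H)²)/(v + (H + v)) = (H + 4*H²)/(H + 2*v))
A(M(-4, 3), 2)*125 + 77 = (2*(1 + 4*2)/(2 + 2*5))*125 + 77 = (2*(1 + 8)/(2 + 10))*125 + 77 = (2*9/12)*125 + 77 = (2*(1/12)*9)*125 + 77 = (3/2)*125 + 77 = 375/2 + 77 = 529/2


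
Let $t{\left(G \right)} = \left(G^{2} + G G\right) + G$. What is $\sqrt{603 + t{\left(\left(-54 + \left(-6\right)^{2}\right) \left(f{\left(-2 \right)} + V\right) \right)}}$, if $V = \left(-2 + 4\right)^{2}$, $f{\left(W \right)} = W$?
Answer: $9 \sqrt{39} \approx 56.205$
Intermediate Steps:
$V = 4$ ($V = 2^{2} = 4$)
$t{\left(G \right)} = G + 2 G^{2}$ ($t{\left(G \right)} = \left(G^{2} + G^{2}\right) + G = 2 G^{2} + G = G + 2 G^{2}$)
$\sqrt{603 + t{\left(\left(-54 + \left(-6\right)^{2}\right) \left(f{\left(-2 \right)} + V\right) \right)}} = \sqrt{603 + \left(-54 + \left(-6\right)^{2}\right) \left(-2 + 4\right) \left(1 + 2 \left(-54 + \left(-6\right)^{2}\right) \left(-2 + 4\right)\right)} = \sqrt{603 + \left(-54 + 36\right) 2 \left(1 + 2 \left(-54 + 36\right) 2\right)} = \sqrt{603 + \left(-18\right) 2 \left(1 + 2 \left(\left(-18\right) 2\right)\right)} = \sqrt{603 - 36 \left(1 + 2 \left(-36\right)\right)} = \sqrt{603 - 36 \left(1 - 72\right)} = \sqrt{603 - -2556} = \sqrt{603 + 2556} = \sqrt{3159} = 9 \sqrt{39}$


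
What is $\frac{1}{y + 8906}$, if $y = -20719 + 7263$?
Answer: $- \frac{1}{4550} \approx -0.00021978$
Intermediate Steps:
$y = -13456$
$\frac{1}{y + 8906} = \frac{1}{-13456 + 8906} = \frac{1}{-4550} = - \frac{1}{4550}$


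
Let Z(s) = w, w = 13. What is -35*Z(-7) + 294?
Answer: -161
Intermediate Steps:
Z(s) = 13
-35*Z(-7) + 294 = -35*13 + 294 = -455 + 294 = -161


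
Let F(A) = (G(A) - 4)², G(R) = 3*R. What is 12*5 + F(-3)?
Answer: 229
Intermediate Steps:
F(A) = (-4 + 3*A)² (F(A) = (3*A - 4)² = (-4 + 3*A)²)
12*5 + F(-3) = 12*5 + (-4 + 3*(-3))² = 60 + (-4 - 9)² = 60 + (-13)² = 60 + 169 = 229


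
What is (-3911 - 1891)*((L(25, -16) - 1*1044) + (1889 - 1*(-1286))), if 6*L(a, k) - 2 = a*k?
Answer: -11979196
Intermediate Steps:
L(a, k) = 1/3 + a*k/6 (L(a, k) = 1/3 + (a*k)/6 = 1/3 + a*k/6)
(-3911 - 1891)*((L(25, -16) - 1*1044) + (1889 - 1*(-1286))) = (-3911 - 1891)*(((1/3 + (1/6)*25*(-16)) - 1*1044) + (1889 - 1*(-1286))) = -5802*(((1/3 - 200/3) - 1044) + (1889 + 1286)) = -5802*((-199/3 - 1044) + 3175) = -5802*(-3331/3 + 3175) = -5802*6194/3 = -11979196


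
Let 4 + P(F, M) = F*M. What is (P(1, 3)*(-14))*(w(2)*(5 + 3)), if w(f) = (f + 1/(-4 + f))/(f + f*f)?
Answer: 28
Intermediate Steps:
P(F, M) = -4 + F*M
w(f) = (f + 1/(-4 + f))/(f + f**2)
(P(1, 3)*(-14))*(w(2)*(5 + 3)) = ((-4 + 1*3)*(-14))*(((-1 - 1*2**2 + 4*2)/(2*(4 - 1*2**2 + 3*2)))*(5 + 3)) = ((-4 + 3)*(-14))*(((-1 - 1*4 + 8)/(2*(4 - 1*4 + 6)))*8) = (-1*(-14))*(((-1 - 4 + 8)/(2*(4 - 4 + 6)))*8) = 14*(((1/2)*3/6)*8) = 14*(((1/2)*(1/6)*3)*8) = 14*((1/4)*8) = 14*2 = 28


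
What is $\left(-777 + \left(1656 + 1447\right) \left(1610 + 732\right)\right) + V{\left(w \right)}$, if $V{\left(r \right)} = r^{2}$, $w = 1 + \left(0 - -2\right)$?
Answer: $7266458$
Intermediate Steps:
$w = 3$ ($w = 1 + \left(0 + 2\right) = 1 + 2 = 3$)
$\left(-777 + \left(1656 + 1447\right) \left(1610 + 732\right)\right) + V{\left(w \right)} = \left(-777 + \left(1656 + 1447\right) \left(1610 + 732\right)\right) + 3^{2} = \left(-777 + 3103 \cdot 2342\right) + 9 = \left(-777 + 7267226\right) + 9 = 7266449 + 9 = 7266458$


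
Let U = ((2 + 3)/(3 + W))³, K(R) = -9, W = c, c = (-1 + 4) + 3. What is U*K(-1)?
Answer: -125/81 ≈ -1.5432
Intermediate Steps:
c = 6 (c = 3 + 3 = 6)
W = 6
U = 125/729 (U = ((2 + 3)/(3 + 6))³ = (5/9)³ = 125/729 ≈ 0.17147)
U*K(-1) = (125/729)*(-9) = -125/81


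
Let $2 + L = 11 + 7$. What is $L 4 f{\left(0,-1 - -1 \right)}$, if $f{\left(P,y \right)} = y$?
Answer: $0$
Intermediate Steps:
$L = 16$ ($L = -2 + \left(11 + 7\right) = -2 + 18 = 16$)
$L 4 f{\left(0,-1 - -1 \right)} = 16 \cdot 4 \left(-1 - -1\right) = 64 \left(-1 + 1\right) = 64 \cdot 0 = 0$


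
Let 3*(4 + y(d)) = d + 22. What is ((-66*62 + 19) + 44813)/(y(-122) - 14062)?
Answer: -61110/21149 ≈ -2.8895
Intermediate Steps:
y(d) = 10/3 + d/3 (y(d) = -4 + (d + 22)/3 = -4 + (22 + d)/3 = -4 + (22/3 + d/3) = 10/3 + d/3)
((-66*62 + 19) + 44813)/(y(-122) - 14062) = ((-66*62 + 19) + 44813)/((10/3 + (⅓)*(-122)) - 14062) = ((-4092 + 19) + 44813)/((10/3 - 122/3) - 14062) = (-4073 + 44813)/(-112/3 - 14062) = 40740/(-42298/3) = 40740*(-3/42298) = -61110/21149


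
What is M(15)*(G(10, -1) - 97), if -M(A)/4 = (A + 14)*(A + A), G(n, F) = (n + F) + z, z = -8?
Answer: 334080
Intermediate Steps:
G(n, F) = -8 + F + n (G(n, F) = (n + F) - 8 = (F + n) - 8 = -8 + F + n)
M(A) = -8*A*(14 + A) (M(A) = -4*(A + 14)*(A + A) = -4*(14 + A)*2*A = -8*A*(14 + A))
M(15)*(G(10, -1) - 97) = (-8*15*(14 + 15))*((-8 - 1 + 10) - 97) = (-8*15*29)*(1 - 97) = -3480*(-96) = 334080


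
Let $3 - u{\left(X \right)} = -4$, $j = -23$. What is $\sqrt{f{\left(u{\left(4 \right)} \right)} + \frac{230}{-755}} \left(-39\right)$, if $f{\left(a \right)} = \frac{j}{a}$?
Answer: $- \frac{39 i \sqrt{4011315}}{1057} \approx - 73.898 i$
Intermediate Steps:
$u{\left(X \right)} = 7$ ($u{\left(X \right)} = 3 - -4 = 3 + 4 = 7$)
$f{\left(a \right)} = - \frac{23}{a}$
$\sqrt{f{\left(u{\left(4 \right)} \right)} + \frac{230}{-755}} \left(-39\right) = \sqrt{- \frac{23}{7} + \frac{230}{-755}} \left(-39\right) = \sqrt{\left(-23\right) \frac{1}{7} + 230 \left(- \frac{1}{755}\right)} \left(-39\right) = \sqrt{- \frac{23}{7} - \frac{46}{151}} \left(-39\right) = \sqrt{- \frac{3795}{1057}} \left(-39\right) = \frac{i \sqrt{4011315}}{1057} \left(-39\right) = - \frac{39 i \sqrt{4011315}}{1057}$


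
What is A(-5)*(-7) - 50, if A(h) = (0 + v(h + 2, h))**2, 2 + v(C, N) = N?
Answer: -393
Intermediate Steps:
v(C, N) = -2 + N
A(h) = (-2 + h)**2 (A(h) = (0 + (-2 + h))**2 = (-2 + h)**2)
A(-5)*(-7) - 50 = (-2 - 5)**2*(-7) - 50 = (-7)**2*(-7) - 50 = 49*(-7) - 50 = -343 - 50 = -393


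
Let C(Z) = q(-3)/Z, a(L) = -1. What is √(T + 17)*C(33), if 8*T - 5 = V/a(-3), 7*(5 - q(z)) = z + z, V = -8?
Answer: 41*√298/924 ≈ 0.76598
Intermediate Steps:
q(z) = 5 - 2*z/7 (q(z) = 5 - (z + z)/7 = 5 - 2*z/7)
T = 13/8 (T = 5/8 + (-8/(-1))/8 = 5/8 + (-8*(-1))/8 = 5/8 + (⅛)*8 = 5/8 + 1 = 13/8 ≈ 1.6250)
C(Z) = 41/(7*Z) (C(Z) = (5 - 2/7*(-3))/Z = (5 + 6/7)/Z = 41/(7*Z))
√(T + 17)*C(33) = √(13/8 + 17)*((41/7)/33) = √(149/8)*((41/7)*(1/33)) = (√298/4)*(41/231) = 41*√298/924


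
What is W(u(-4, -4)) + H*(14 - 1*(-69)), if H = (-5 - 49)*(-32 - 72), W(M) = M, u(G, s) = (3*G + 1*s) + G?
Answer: 466108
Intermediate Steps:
u(G, s) = s + 4*G (u(G, s) = (3*G + s) + G = (s + 3*G) + G = s + 4*G)
H = 5616 (H = -54*(-104) = 5616)
W(u(-4, -4)) + H*(14 - 1*(-69)) = (-4 + 4*(-4)) + 5616*(14 - 1*(-69)) = (-4 - 16) + 5616*(14 + 69) = -20 + 5616*83 = -20 + 466128 = 466108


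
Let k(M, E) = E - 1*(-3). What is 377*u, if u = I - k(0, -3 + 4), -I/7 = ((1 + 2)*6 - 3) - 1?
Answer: -38454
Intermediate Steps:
k(M, E) = 3 + E (k(M, E) = E + 3 = 3 + E)
I = -98 (I = -7*(((1 + 2)*6 - 3) - 1) = -7*((3*6 - 3) - 1) = -7*((18 - 3) - 1) = -7*(15 - 1) = -7*14 = -98)
u = -102 (u = -98 - (3 + (-3 + 4)) = -98 - (3 + 1) = -98 - 1*4 = -98 - 4 = -102)
377*u = 377*(-102) = -38454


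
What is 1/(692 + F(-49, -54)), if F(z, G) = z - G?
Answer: 1/697 ≈ 0.0014347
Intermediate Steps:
1/(692 + F(-49, -54)) = 1/(692 + (-49 - 1*(-54))) = 1/(692 + (-49 + 54)) = 1/(692 + 5) = 1/697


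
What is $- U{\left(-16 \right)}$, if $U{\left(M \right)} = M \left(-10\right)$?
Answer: $-160$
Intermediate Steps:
$U{\left(M \right)} = - 10 M$
$- U{\left(-16 \right)} = - \left(-10\right) \left(-16\right) = \left(-1\right) 160 = -160$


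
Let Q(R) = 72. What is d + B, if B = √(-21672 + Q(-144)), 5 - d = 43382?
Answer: -43377 + 60*I*√6 ≈ -43377.0 + 146.97*I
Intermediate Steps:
d = -43377 (d = 5 - 1*43382 = 5 - 43382 = -43377)
B = 60*I*√6 (B = √(-21672 + 72) = √(-21600) = 60*I*√6 ≈ 146.97*I)
d + B = -43377 + 60*I*√6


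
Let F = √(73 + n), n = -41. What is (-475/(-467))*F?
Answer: 1900*√2/467 ≈ 5.7538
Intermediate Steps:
F = 4*√2 (F = √(73 - 41) = √32 = 4*√2 ≈ 5.6569)
(-475/(-467))*F = (-475/(-467))*(4*√2) = (-475*(-1/467))*(4*√2) = 475*(4*√2)/467 = 1900*√2/467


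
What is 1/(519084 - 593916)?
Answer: -1/74832 ≈ -1.3363e-5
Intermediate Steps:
1/(519084 - 593916) = 1/(-74832) = -1/74832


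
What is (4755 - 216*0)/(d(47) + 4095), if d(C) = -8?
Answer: 4755/4087 ≈ 1.1634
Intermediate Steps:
(4755 - 216*0)/(d(47) + 4095) = (4755 - 216*0)/(-8 + 4095) = (4755 + 0)/4087 = 4755*(1/4087) = 4755/4087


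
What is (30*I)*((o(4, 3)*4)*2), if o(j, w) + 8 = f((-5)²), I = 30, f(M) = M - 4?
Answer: 93600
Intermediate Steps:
f(M) = -4 + M
o(j, w) = 13 (o(j, w) = -8 + (-4 + (-5)²) = -8 + (-4 + 25) = -8 + 21 = 13)
(30*I)*((o(4, 3)*4)*2) = (30*30)*((13*4)*2) = 900*(52*2) = 900*104 = 93600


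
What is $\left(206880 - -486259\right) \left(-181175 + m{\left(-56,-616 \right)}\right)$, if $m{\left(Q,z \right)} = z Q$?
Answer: $-101668935381$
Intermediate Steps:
$m{\left(Q,z \right)} = Q z$
$\left(206880 - -486259\right) \left(-181175 + m{\left(-56,-616 \right)}\right) = \left(206880 - -486259\right) \left(-181175 - -34496\right) = \left(206880 + 486259\right) \left(-181175 + 34496\right) = 693139 \left(-146679\right) = -101668935381$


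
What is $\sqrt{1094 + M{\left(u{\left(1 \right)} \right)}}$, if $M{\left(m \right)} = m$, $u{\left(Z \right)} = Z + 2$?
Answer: $\sqrt{1097} \approx 33.121$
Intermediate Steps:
$u{\left(Z \right)} = 2 + Z$
$\sqrt{1094 + M{\left(u{\left(1 \right)} \right)}} = \sqrt{1094 + \left(2 + 1\right)} = \sqrt{1094 + 3} = \sqrt{1097}$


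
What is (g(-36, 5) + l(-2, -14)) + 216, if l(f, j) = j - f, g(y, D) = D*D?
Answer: 229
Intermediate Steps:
g(y, D) = D**2
(g(-36, 5) + l(-2, -14)) + 216 = (5**2 + (-14 - 1*(-2))) + 216 = (25 + (-14 + 2)) + 216 = (25 - 12) + 216 = 13 + 216 = 229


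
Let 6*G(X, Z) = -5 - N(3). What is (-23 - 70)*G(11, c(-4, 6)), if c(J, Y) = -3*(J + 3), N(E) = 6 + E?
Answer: 217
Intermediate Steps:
c(J, Y) = -9 - 3*J (c(J, Y) = -3*(3 + J) = -9 - 3*J)
G(X, Z) = -7/3 (G(X, Z) = (-5 - (6 + 3))/6 = (-5 - 1*9)/6 = (-5 - 9)/6 = (⅙)*(-14) = -7/3)
(-23 - 70)*G(11, c(-4, 6)) = (-23 - 70)*(-7/3) = -93*(-7/3) = 217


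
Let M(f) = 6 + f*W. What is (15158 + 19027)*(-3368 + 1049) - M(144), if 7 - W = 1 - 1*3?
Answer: -79276317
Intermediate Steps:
W = 9 (W = 7 - (1 - 1*3) = 7 - (1 - 3) = 7 - 1*(-2) = 7 + 2 = 9)
M(f) = 6 + 9*f (M(f) = 6 + f*9 = 6 + 9*f)
(15158 + 19027)*(-3368 + 1049) - M(144) = (15158 + 19027)*(-3368 + 1049) - (6 + 9*144) = 34185*(-2319) - (6 + 1296) = -79275015 - 1*1302 = -79275015 - 1302 = -79276317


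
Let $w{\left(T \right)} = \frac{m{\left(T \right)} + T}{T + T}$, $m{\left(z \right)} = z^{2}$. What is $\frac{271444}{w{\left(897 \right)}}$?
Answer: $\frac{271444}{449} \approx 604.55$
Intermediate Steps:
$w{\left(T \right)} = \frac{T + T^{2}}{2 T}$ ($w{\left(T \right)} = \frac{T^{2} + T}{T + T} = \frac{T + T^{2}}{2 T}$)
$\frac{271444}{w{\left(897 \right)}} = \frac{271444}{\frac{1}{2} + \frac{1}{2} \cdot 897} = \frac{271444}{\frac{1}{2} + \frac{897}{2}} = \frac{271444}{449}$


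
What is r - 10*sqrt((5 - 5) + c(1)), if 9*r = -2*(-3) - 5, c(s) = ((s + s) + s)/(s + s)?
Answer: 1/9 - 5*sqrt(6) ≈ -12.136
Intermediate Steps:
c(s) = 3/2 (c(s) = (2*s + s)/((2*s)) = (3*s)*(1/(2*s)) = 3/2)
r = 1/9 (r = (-2*(-3) - 5)/9 = (6 - 5)/9 = (1/9)*1 = 1/9 ≈ 0.11111)
r - 10*sqrt((5 - 5) + c(1)) = 1/9 - 10*sqrt((5 - 5) + 3/2) = 1/9 - 10*sqrt(0 + 3/2) = 1/9 - 5*sqrt(6)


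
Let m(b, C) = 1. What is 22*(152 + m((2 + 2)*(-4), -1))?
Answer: 3366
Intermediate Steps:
22*(152 + m((2 + 2)*(-4), -1)) = 22*(152 + 1) = 22*153 = 3366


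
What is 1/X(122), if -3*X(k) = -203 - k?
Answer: 3/325 ≈ 0.0092308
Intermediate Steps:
X(k) = 203/3 + k/3 (X(k) = -(-203 - k)/3 = 203/3 + k/3)
1/X(122) = 1/(203/3 + (⅓)*122) = 1/(203/3 + 122/3) = 1/(325/3) = 3/325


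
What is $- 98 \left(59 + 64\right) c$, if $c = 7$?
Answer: $-84378$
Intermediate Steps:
$- 98 \left(59 + 64\right) c = - 98 \left(59 + 64\right) 7 = \left(-98\right) 123 \cdot 7 = \left(-12054\right) 7 = -84378$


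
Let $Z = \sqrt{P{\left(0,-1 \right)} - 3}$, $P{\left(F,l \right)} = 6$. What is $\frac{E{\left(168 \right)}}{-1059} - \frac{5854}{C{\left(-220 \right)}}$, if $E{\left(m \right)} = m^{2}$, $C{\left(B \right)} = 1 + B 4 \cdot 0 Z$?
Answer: $- \frac{2075870}{353} \approx -5880.6$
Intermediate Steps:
$Z = \sqrt{3}$ ($Z = \sqrt{6 - 3} = \sqrt{3} \approx 1.732$)
$C{\left(B \right)} = 1$ ($C{\left(B \right)} = 1 + B 4 \cdot 0 \sqrt{3} = 1 + 4 B 0 \sqrt{3} = 1 + 0 \sqrt{3} = 1 + 0 = 1$)
$\frac{E{\left(168 \right)}}{-1059} - \frac{5854}{C{\left(-220 \right)}} = \frac{168^{2}}{-1059} - \frac{5854}{1} = 28224 \left(- \frac{1}{1059}\right) - 5854 = - \frac{9408}{353} - 5854 = - \frac{2075870}{353}$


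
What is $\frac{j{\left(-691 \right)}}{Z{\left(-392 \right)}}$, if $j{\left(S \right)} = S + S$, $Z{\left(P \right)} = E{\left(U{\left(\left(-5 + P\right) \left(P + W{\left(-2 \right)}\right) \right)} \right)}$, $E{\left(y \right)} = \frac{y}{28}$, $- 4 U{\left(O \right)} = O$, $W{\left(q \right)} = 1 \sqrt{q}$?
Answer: $\frac{30337664}{30502701} + \frac{77392 i \sqrt{2}}{30502701} \approx 0.99459 + 0.0035882 i$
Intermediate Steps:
$W{\left(q \right)} = \sqrt{q}$
$U{\left(O \right)} = - \frac{O}{4}$
$E{\left(y \right)} = \frac{y}{28}$ ($E{\left(y \right)} = y \frac{1}{28} = \frac{y}{28}$)
$Z{\left(P \right)} = - \frac{\left(-5 + P\right) \left(P + i \sqrt{2}\right)}{112}$ ($Z{\left(P \right)} = \frac{\left(- \frac{1}{4}\right) \left(-5 + P\right) \left(P + \sqrt{-2}\right)}{28} = \frac{\left(- \frac{1}{4}\right) \left(-5 + P\right) \left(P + i \sqrt{2}\right)}{28} = - \frac{\left(-5 + P\right) \left(P + i \sqrt{2}\right)}{112}$)
$j{\left(S \right)} = 2 S$
$\frac{j{\left(-691 \right)}}{Z{\left(-392 \right)}} = \frac{2 \left(-691\right)}{- \frac{\left(-392\right)^{2}}{112} + \frac{5}{112} \left(-392\right) + \frac{5 i \sqrt{2}}{112} - \frac{1}{112} i \left(-392\right) \sqrt{2}} = - \frac{1382}{\left(- \frac{1}{112}\right) 153664 - \frac{35}{2} + \frac{5 i \sqrt{2}}{112} + \frac{7 i \sqrt{2}}{2}} = - \frac{1382}{-1372 - \frac{35}{2} + \frac{5 i \sqrt{2}}{112} + \frac{7 i \sqrt{2}}{2}} = - \frac{1382}{- \frac{2779}{2} + \frac{397 i \sqrt{2}}{112}}$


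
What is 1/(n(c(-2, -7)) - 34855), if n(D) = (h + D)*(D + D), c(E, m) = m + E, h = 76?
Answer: -1/36061 ≈ -2.7731e-5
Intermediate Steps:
c(E, m) = E + m
n(D) = 2*D*(76 + D) (n(D) = (76 + D)*(D + D) = (76 + D)*(2*D) = 2*D*(76 + D))
1/(n(c(-2, -7)) - 34855) = 1/(2*(-2 - 7)*(76 + (-2 - 7)) - 34855) = 1/(2*(-9)*(76 - 9) - 34855) = 1/(2*(-9)*67 - 34855) = 1/(-1206 - 34855) = 1/(-36061) = -1/36061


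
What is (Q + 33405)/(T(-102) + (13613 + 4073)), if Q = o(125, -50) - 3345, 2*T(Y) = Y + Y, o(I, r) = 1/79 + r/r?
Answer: 84815/49612 ≈ 1.7096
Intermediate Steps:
o(I, r) = 80/79 (o(I, r) = 1*(1/79) + 1 = 1/79 + 1 = 80/79)
T(Y) = Y (T(Y) = (Y + Y)/2 = (2*Y)/2 = Y)
Q = -264175/79 (Q = 80/79 - 3345 = -264175/79 ≈ -3344.0)
(Q + 33405)/(T(-102) + (13613 + 4073)) = (-264175/79 + 33405)/(-102 + (13613 + 4073)) = 2374820/(79*(-102 + 17686)) = (2374820/79)/17584 = (2374820/79)*(1/17584) = 84815/49612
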